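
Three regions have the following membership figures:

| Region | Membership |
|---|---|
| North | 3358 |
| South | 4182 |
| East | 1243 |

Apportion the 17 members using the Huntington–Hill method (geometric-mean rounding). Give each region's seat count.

With divisor 513: modified quotas North 6.546, South 8.152, East 2.423.
Geometric-mean thresholds: North √(6·7)=6.481, South √(8·9)=8.485, East √(2·3)=2.449.
Each quota rounded against its threshold gives North 7, South 8, East 2 (total 17).

North: 7, South: 8, East: 2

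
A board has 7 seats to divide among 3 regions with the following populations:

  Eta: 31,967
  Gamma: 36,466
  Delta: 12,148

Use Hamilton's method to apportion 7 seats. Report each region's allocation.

Eta 3, Gamma 3, Delta 1

The standard divisor is 80581/7 ≈ 11511.571.
Standard quotas: Eta 2.7769, Gamma 3.1678, Delta 1.0553.
Lower quotas: Eta 2, Gamma 3, Delta 1 (sum 6, leaving 1 seat).
Remainders in descending order: Eta 0.7769, Gamma 0.1678, Delta 0.0553.
The surplus seat goes to Eta.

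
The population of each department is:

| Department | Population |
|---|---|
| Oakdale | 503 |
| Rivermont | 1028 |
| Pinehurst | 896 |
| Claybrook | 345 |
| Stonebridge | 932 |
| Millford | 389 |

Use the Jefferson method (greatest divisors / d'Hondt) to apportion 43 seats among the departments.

Oakdale 5; Rivermont 11; Pinehurst 10; Claybrook 3; Stonebridge 10; Millford 4

Standard divisor 4093/43 ≈ 95.186; standard quotas: Oakdale 5.284, Rivermont 10.800, Pinehurst 9.413, Claybrook 3.624, Stonebridge 9.791, Millford 4.087.
Rounding down gives 5, 10, 9, 3, 9, 4 = 40 seats, so the divisor must be adjusted.
With modified divisor 88: modified quotas Oakdale 5.716, Rivermont 11.682, Pinehurst 10.182, Claybrook 3.920, Stonebridge 10.591, Millford 4.420.
Rounding down: Oakdale 5, Rivermont 11, Pinehurst 10, Claybrook 3, Stonebridge 10, Millford 4 (total 43).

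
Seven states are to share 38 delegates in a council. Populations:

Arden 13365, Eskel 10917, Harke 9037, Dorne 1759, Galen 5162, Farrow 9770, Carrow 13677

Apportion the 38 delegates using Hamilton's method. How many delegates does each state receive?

Arden=8, Eskel=7, Harke=5, Dorne=1, Galen=3, Farrow=6, Carrow=8

Total 63687; standard divisor 63687/38 ≈ 1675.974.
Standard quotas: Arden 7.9745, Eskel 6.5138, Harke 5.3921, Dorne 1.0495, Galen 3.0800, Farrow 5.8294, Carrow 8.1606.
Lower quotas: Arden 7, Eskel 6, Harke 5, Dorne 1, Galen 3, Farrow 5, Carrow 8 (sum 35, leaving 3 seats).
Remainders in descending order: Arden 0.9745, Farrow 0.8294, Eskel 0.5138, Harke 0.3921, Carrow 0.1606, Galen 0.0800, Dorne 0.0495.
The surplus seats go to Arden, Farrow, Eskel.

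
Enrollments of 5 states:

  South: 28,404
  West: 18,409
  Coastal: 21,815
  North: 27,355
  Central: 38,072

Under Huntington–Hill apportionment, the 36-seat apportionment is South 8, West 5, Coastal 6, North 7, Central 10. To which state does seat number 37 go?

North

Priority for the next seat is population ÷ (√(s·(s+1))).
Priorities: South 3347.444, West 3361.008, Coastal 3366.128, North 3655.466, Central 3630.023.
Highest priority: North.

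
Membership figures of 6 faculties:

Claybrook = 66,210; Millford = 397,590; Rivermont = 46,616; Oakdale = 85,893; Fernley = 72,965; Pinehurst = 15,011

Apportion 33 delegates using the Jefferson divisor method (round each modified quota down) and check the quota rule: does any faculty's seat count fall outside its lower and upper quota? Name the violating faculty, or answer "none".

Millford

Standard quotas: Claybrook 3.193, Millford 19.174, Rivermont 2.248, Oakdale 4.142, Fernley 3.519, Pinehurst 0.724.
Jefferson allocation: Claybrook 3, Millford 21, Rivermont 2, Oakdale 4, Fernley 3, Pinehurst 0.
Millford has quota 19.174 (lower 19, upper 20) but receives 21 — outside the quota interval.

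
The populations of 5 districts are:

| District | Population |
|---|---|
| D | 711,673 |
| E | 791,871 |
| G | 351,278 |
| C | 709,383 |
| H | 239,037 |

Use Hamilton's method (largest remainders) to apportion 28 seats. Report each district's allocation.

D: 7; E: 8; G: 4; C: 7; H: 2

The standard divisor is 2803242/28 ≈ 100115.786.
Standard quotas: D 7.1085, E 7.9096, G 3.5087, C 7.0856, H 2.3876.
Lower quotas: D 7, E 7, G 3, C 7, H 2 (sum 26, leaving 2 seats).
Remainders in descending order: E 0.9096, G 0.5087, H 0.3876, D 0.1085, C 0.0856.
Largest remainders: E, G receive the extra seats.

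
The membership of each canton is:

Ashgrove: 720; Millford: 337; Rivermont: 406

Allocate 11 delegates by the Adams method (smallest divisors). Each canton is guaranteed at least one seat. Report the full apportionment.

Ashgrove 5, Millford 3, Rivermont 3

Standard divisor 1463/11 ≈ 133; standard quotas: Ashgrove 5.414, Millford 2.534, Rivermont 3.053.
Rounding up gives 6, 3, 4 = 13 seats, so the divisor must be adjusted.
With modified divisor 160: modified quotas Ashgrove 4.500, Millford 2.106, Rivermont 2.538.
Rounding up: Ashgrove 5, Millford 3, Rivermont 3 (total 11).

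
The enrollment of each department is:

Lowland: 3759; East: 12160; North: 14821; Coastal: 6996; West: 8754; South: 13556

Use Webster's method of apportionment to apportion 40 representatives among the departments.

Lowland=2, East=8, North=10, Coastal=5, West=6, South=9

Standard divisor 60046/40 ≈ 1501.15; standard quotas: Lowland 2.504, East 8.100, North 9.873, Coastal 4.660, West 5.832, South 9.030.
Rounding to the nearest integer gives 3, 8, 10, 5, 6, 9 = 41 seats, so the divisor must be adjusted.
With modified divisor 1530: modified quotas Lowland 2.457, East 7.948, North 9.687, Coastal 4.573, West 5.722, South 8.860.
Rounding to the nearest integer: Lowland 2, East 8, North 10, Coastal 5, West 6, South 9 (total 40).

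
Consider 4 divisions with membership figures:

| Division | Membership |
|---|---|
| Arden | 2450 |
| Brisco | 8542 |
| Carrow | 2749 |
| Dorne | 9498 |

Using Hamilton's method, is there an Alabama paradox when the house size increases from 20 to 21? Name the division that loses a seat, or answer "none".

At 20 seats: Arden 2, Brisco 7, Carrow 3, Dorne 8.
At 21 seats: Arden 2, Brisco 8, Carrow 2, Dorne 9.
Carrow drops from 3 to 2.

Carrow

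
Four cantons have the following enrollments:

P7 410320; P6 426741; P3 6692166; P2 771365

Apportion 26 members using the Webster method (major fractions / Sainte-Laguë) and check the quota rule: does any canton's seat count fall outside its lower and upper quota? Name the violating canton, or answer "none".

P3

Standard quotas: P7 1.285, P6 1.337, P3 20.962, P2 2.416.
Webster allocation: P7 1, P6 1, P3 22, P2 2.
P3 has quota 20.962 (lower 20, upper 21) but receives 22 — outside the quota interval.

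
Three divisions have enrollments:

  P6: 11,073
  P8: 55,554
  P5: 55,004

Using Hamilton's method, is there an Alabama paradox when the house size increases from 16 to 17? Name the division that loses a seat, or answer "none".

P6

At 16 seats: P6 2, P8 7, P5 7.
At 17 seats: P6 1, P8 8, P5 8.
P6 drops from 2 to 1.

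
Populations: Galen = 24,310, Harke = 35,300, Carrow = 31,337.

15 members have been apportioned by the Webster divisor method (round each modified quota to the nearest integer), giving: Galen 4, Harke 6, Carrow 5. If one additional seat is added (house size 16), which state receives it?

Priority for the next seat is population ÷ (current seats + 0.5).
Priorities: Galen 5402.222, Harke 5430.769, Carrow 5697.636.
Highest priority: Carrow.

Carrow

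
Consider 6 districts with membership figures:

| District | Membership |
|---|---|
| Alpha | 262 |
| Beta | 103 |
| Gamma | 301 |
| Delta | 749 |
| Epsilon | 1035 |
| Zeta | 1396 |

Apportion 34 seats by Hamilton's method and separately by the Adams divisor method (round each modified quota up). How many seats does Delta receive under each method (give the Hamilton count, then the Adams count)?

7 and 6

Hamilton: Alpha 2, Beta 1, Gamma 3, Delta 7, Epsilon 9, Zeta 12.
Adams: Alpha 3, Beta 1, Gamma 3, Delta 6, Epsilon 9, Zeta 12.
Delta gets 7 under Hamilton and 6 under Adams.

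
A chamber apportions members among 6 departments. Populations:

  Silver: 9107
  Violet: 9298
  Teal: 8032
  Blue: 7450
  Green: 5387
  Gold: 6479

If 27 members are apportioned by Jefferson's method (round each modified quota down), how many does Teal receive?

Standard divisor 45753/27 ≈ 1694.556; standard quotas: Silver 5.374, Violet 5.487, Teal 4.740, Blue 4.396, Green 3.179, Gold 3.823.
Rounding down gives 5, 5, 4, 4, 3, 3 = 24 seats, so the divisor must be adjusted.
With modified divisor 1530: modified quotas Silver 5.952, Violet 6.077, Teal 5.250, Blue 4.869, Green 3.521, Gold 4.235.
Rounding down: Silver 5, Violet 6, Teal 5, Blue 4, Green 3, Gold 4 (total 27).
Teal receives 5.

5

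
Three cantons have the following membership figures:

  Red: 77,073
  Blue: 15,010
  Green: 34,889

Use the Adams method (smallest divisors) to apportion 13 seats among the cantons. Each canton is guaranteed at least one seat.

Red=7; Blue=2; Green=4

Standard divisor 126972/13 ≈ 9767.077; standard quotas: Red 7.891, Blue 1.537, Green 3.572.
Rounding up gives 8, 2, 4 = 14 seats, so the divisor must be adjusted.
With modified divisor 11300: modified quotas Red 6.821, Blue 1.328, Green 3.088.
Rounding up: Red 7, Blue 2, Green 4 (total 13).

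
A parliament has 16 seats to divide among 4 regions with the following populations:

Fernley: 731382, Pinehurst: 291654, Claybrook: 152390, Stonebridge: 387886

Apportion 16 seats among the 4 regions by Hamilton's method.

Standard divisor: 1563312 ÷ 16 = 97707.
Standard quotas: Fernley 7.4855, Pinehurst 2.9850, Claybrook 1.5597, Stonebridge 3.9699.
Lower quotas: Fernley 7, Pinehurst 2, Claybrook 1, Stonebridge 3 (sum 13, leaving 3 seats).
Remainders in descending order: Pinehurst 0.9850, Stonebridge 0.9699, Claybrook 0.5597, Fernley 0.4855.
The surplus seats go to Pinehurst, Stonebridge, Claybrook.

Fernley 7, Pinehurst 3, Claybrook 2, Stonebridge 4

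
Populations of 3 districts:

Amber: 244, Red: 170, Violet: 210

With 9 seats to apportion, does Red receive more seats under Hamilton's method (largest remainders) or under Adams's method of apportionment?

Adams

Hamilton: Amber 4, Red 2, Violet 3.
Adams: Amber 3, Red 3, Violet 3.
Red gets 2 under Hamilton and 3 under Adams.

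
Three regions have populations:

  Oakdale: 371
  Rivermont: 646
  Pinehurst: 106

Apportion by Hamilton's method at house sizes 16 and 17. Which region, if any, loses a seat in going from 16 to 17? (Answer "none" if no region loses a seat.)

Pinehurst

At 16 seats: Oakdale 5, Rivermont 9, Pinehurst 2.
At 17 seats: Oakdale 6, Rivermont 10, Pinehurst 1.
Pinehurst drops from 2 to 1.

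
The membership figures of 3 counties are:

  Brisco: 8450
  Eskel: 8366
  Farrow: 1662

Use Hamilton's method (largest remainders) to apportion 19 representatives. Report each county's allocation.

Standard divisor: 18478 ÷ 19 ≈ 972.526.
Standard quotas: Brisco 8.6887, Eskel 8.6023, Farrow 1.7090.
Lower quotas: Brisco 8, Eskel 8, Farrow 1 (sum 17, leaving 2 seats).
Remainders in descending order: Farrow 0.7090, Brisco 0.6887, Eskel 0.6023.
Largest remainders: Farrow, Brisco receive the extra seats.

Brisco 9; Eskel 8; Farrow 2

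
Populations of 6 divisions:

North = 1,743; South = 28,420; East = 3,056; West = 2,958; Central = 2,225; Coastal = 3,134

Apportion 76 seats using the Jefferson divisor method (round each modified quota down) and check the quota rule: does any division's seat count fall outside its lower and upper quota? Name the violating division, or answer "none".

South

Standard quotas: North 3.189, South 52.001, East 5.592, West 5.412, Central 4.071, Coastal 5.734.
Jefferson allocation: North 3, South 54, East 5, West 5, Central 4, Coastal 5.
South has quota 52.001 (lower 52, upper 53) but receives 54 — outside the quota interval.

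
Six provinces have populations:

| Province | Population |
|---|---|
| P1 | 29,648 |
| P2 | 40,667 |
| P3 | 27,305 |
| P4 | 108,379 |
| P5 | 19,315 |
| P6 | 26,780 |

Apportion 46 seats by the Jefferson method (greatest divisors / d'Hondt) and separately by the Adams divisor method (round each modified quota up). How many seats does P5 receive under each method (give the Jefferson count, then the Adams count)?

Jefferson: P1 5, P2 7, P3 5, P4 21, P5 3, P6 5.
Adams: P1 6, P2 7, P3 5, P4 19, P5 4, P6 5.
P5 gets 3 under Jefferson and 4 under Adams.

3 and 4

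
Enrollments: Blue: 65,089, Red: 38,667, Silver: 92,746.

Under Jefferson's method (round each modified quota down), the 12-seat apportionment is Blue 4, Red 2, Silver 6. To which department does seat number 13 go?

Priority for the next seat is population ÷ (current seats + 1).
Priorities: Blue 13017.800, Red 12889.000, Silver 13249.429.
Highest priority: Silver.

Silver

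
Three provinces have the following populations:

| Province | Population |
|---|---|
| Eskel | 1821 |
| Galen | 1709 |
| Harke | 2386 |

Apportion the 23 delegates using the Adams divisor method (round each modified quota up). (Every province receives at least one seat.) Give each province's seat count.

Standard divisor 5916/23 ≈ 257.217; standard quotas: Eskel 7.080, Galen 6.644, Harke 9.276.
Rounding up gives 8, 7, 10 = 25 seats, so the divisor must be adjusted.
With modified divisor 270: modified quotas Eskel 6.744, Galen 6.330, Harke 8.837.
Rounding up: Eskel 7, Galen 7, Harke 9 (total 23).

Eskel 7; Galen 7; Harke 9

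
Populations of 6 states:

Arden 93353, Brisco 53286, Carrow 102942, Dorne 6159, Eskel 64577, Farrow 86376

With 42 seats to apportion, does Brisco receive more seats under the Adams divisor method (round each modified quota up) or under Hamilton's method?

Adams: Arden 9, Brisco 6, Carrow 10, Dorne 1, Eskel 7, Farrow 9.
Hamilton: Arden 10, Brisco 5, Carrow 10, Dorne 1, Eskel 7, Farrow 9.
Brisco gets 6 under Adams and 5 under Hamilton.

Adams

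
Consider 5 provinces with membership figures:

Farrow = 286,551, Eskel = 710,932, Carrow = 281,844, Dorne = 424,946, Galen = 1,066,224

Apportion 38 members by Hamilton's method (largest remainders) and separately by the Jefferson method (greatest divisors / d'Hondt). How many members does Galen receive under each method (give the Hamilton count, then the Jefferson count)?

Hamilton: Farrow 4, Eskel 10, Carrow 4, Dorne 6, Galen 14.
Jefferson: Farrow 4, Eskel 10, Carrow 3, Dorne 6, Galen 15.
Galen gets 14 under Hamilton and 15 under Jefferson.

14 and 15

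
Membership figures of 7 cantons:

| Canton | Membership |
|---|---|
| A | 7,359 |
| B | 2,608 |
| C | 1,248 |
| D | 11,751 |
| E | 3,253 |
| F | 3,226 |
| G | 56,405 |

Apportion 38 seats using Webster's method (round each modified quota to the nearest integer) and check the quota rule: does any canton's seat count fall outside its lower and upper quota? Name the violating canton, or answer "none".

G

Standard quotas: A 3.257, B 1.154, C 0.552, D 5.201, E 1.440, F 1.428, G 24.967.
Webster allocation: A 3, B 1, C 1, D 5, E 1, F 1, G 26.
G has quota 24.967 (lower 24, upper 25) but receives 26 — outside the quota interval.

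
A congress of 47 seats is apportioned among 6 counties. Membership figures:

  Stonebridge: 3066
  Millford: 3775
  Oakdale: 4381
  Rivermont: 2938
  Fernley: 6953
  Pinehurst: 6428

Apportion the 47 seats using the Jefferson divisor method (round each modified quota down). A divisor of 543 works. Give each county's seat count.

With modified divisor 543: modified quotas Stonebridge 5.646, Millford 6.952, Oakdale 8.068, Rivermont 5.411, Fernley 12.805, Pinehurst 11.838.
Rounding down: Stonebridge 5, Millford 6, Oakdale 8, Rivermont 5, Fernley 12, Pinehurst 11 (total 47).

Stonebridge: 5, Millford: 6, Oakdale: 8, Rivermont: 5, Fernley: 12, Pinehurst: 11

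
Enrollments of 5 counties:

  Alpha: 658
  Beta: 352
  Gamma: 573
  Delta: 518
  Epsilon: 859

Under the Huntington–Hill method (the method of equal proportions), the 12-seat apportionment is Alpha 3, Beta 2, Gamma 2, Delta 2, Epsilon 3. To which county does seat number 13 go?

Epsilon

Priority for the next seat is population ÷ (√(s·(s+1))).
Priorities: Alpha 189.948, Beta 143.703, Gamma 233.926, Delta 211.473, Epsilon 247.972.
Highest priority: Epsilon.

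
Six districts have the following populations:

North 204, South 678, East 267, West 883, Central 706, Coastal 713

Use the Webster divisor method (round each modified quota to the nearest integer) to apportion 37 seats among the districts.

Standard divisor 3451/37 ≈ 93.27; standard quotas: North 2.187, South 7.269, East 2.863, West 9.467, Central 7.569, Coastal 7.644.
Rounding to the nearest integer gives North 2, South 7, East 3, West 9, Central 8, Coastal 8 — total 37, matching the house size, so no adjustment is needed.

North 2, South 7, East 3, West 9, Central 8, Coastal 8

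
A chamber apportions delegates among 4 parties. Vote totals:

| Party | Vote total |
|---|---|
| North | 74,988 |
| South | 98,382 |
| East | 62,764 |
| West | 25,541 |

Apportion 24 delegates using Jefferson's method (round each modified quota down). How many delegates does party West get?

Standard divisor 261675/24 ≈ 10903.125; standard quotas: North 6.878, South 9.023, East 5.757, West 2.343.
Rounding down gives 6, 9, 5, 2 = 22 seats, so the divisor must be adjusted.
With modified divisor 10100: modified quotas North 7.425, South 9.741, East 6.214, West 2.529.
Rounding down: North 7, South 9, East 6, West 2 (total 24).
West receives 2.

2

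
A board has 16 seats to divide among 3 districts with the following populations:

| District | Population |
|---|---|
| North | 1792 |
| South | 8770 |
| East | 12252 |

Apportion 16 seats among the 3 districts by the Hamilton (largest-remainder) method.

North 1; South 6; East 9

Standard divisor: 22814 ÷ 16 ≈ 1425.875.
Standard quotas: North 1.2568, South 6.1506, East 8.5926.
Lower quotas: North 1, South 6, East 8 (sum 15, leaving 1 seat).
Remainders in descending order: East 0.5926, North 0.2568, South 0.1506.
The surplus seat goes to East.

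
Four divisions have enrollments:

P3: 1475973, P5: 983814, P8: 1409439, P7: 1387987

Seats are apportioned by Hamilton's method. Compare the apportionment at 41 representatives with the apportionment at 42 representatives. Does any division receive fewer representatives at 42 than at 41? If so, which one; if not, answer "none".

At 41 seats: P3 11, P5 8, P8 11, P7 11.
At 42 seats: P3 12, P5 8, P8 11, P7 11.
No division's allocation decreased.

none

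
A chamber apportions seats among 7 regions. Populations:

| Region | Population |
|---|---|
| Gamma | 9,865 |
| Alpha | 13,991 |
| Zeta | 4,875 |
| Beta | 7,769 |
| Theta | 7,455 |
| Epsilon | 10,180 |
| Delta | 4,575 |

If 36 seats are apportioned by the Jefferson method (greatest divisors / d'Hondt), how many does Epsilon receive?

Standard divisor 58710/36 ≈ 1630.833; standard quotas: Gamma 6.049, Alpha 8.579, Zeta 2.989, Beta 4.764, Theta 4.571, Epsilon 6.242, Delta 2.805.
Rounding down gives 6, 8, 2, 4, 4, 6, 2 = 32 seats, so the divisor must be adjusted.
With modified divisor 1500: modified quotas Gamma 6.577, Alpha 9.327, Zeta 3.250, Beta 5.179, Theta 4.970, Epsilon 6.787, Delta 3.050.
Rounding down: Gamma 6, Alpha 9, Zeta 3, Beta 5, Theta 4, Epsilon 6, Delta 3 (total 36).
Epsilon receives 6.

6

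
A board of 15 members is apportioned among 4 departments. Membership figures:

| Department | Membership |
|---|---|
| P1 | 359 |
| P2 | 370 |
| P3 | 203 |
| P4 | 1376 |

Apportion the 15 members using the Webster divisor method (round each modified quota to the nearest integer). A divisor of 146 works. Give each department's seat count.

With modified divisor 146: modified quotas P1 2.459, P2 2.534, P3 1.390, P4 9.425.
Rounding to the nearest integer: P1 2, P2 3, P3 1, P4 9 (total 15).

P1 2; P2 3; P3 1; P4 9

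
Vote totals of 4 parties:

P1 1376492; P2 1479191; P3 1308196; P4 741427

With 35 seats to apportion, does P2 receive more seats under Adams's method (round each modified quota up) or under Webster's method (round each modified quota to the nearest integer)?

Adams: P1 10, P2 10, P3 9, P4 6.
Webster: P1 10, P2 11, P3 9, P4 5.
P2 gets 10 under Adams and 11 under Webster.

Webster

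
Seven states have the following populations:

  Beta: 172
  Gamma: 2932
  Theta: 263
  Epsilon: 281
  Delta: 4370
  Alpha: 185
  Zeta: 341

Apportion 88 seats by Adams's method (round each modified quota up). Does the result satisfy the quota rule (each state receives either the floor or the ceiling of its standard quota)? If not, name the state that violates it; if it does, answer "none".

Delta

Standard quotas: Beta 1.772, Gamma 30.199, Theta 2.709, Epsilon 2.894, Delta 45.009, Alpha 1.905, Zeta 3.512.
Adams allocation: Beta 2, Gamma 30, Theta 3, Epsilon 3, Delta 44, Alpha 2, Zeta 4.
Delta has quota 45.009 (lower 45, upper 46) but receives 44 — outside the quota interval.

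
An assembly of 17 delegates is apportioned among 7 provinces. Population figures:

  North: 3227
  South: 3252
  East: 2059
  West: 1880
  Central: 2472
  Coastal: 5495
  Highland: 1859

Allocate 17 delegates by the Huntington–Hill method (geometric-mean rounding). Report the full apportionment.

With divisor 1316: modified quotas North 2.452, South 2.471, East 1.565, West 1.429, Central 1.878, Coastal 4.176, Highland 1.413.
Geometric-mean thresholds: North √(2·3)=2.449, South √(2·3)=2.449, East √(1·2)=1.414, West √(1·2)=1.414, Central √(1·2)=1.414, Coastal √(4·5)=4.472, Highland √(1·2)=1.414.
Each quota rounded against its threshold gives North 3, South 3, East 2, West 2, Central 2, Coastal 4, Highland 1 (total 17).

North=3; South=3; East=2; West=2; Central=2; Coastal=4; Highland=1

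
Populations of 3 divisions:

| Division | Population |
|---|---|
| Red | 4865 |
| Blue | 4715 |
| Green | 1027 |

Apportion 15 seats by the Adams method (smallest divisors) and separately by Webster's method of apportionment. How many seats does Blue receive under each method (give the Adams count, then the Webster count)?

Adams: Red 7, Blue 6, Green 2.
Webster: Red 7, Blue 7, Green 1.
Blue gets 6 under Adams and 7 under Webster.

6 and 7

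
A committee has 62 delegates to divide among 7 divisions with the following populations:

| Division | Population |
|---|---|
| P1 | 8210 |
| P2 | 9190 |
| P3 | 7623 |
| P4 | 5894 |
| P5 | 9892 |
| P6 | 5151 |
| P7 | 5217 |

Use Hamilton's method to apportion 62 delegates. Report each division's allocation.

P1=10; P2=11; P3=9; P4=7; P5=12; P6=6; P7=7

Standard divisor: 51177 ÷ 62 ≈ 825.435.
Standard quotas: P1 9.9463, P2 11.1335, P3 9.2351, P4 7.1405, P5 11.9840, P6 6.2403, P7 6.3203.
Lower quotas: P1 9, P2 11, P3 9, P4 7, P5 11, P6 6, P7 6 (sum 59, leaving 3 seats).
Remainders in descending order: P5 0.9840, P1 0.9463, P7 0.3203, P6 0.2403, P3 0.2351, P4 0.1405, P2 0.1335.
The surplus seats go to P5, P1, P7.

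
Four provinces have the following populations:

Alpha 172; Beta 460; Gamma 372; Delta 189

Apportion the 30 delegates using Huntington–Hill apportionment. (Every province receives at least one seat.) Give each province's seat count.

Alpha 4; Beta 12; Gamma 9; Delta 5

With divisor 40: modified quotas Alpha 4.300, Beta 11.500, Gamma 9.300, Delta 4.725.
Geometric-mean thresholds: Alpha √(4·5)=4.472, Beta √(11·12)=11.489, Gamma √(9·10)=9.487, Delta √(4·5)=4.472.
Each quota rounded against its threshold gives Alpha 4, Beta 12, Gamma 9, Delta 5 (total 30).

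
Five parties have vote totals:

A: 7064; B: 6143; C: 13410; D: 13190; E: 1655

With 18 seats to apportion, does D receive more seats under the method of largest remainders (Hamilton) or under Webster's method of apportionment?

Hamilton: A 3, B 2, C 6, D 6, E 1.
Webster: A 3, B 3, C 6, D 5, E 1.
D gets 6 under Hamilton and 5 under Webster.

Hamilton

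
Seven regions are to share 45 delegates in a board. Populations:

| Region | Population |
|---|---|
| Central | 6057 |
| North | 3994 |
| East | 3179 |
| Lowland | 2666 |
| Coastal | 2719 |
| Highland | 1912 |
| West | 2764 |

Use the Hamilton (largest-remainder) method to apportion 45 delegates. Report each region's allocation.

Central 12; North 8; East 6; Lowland 5; Coastal 5; Highland 4; West 5

Total 23291; standard divisor 23291/45 ≈ 517.578.
Standard quotas: Central 11.7026, North 7.7167, East 6.1421, Lowland 5.1509, Coastal 5.2533, Highland 3.6941, West 5.3403.
Lower quotas: Central 11, North 7, East 6, Lowland 5, Coastal 5, Highland 3, West 5 (sum 42, leaving 3 seats).
Remainders in descending order: North 0.7167, Central 0.7026, Highland 0.6941, West 0.3403, Coastal 0.2533, Lowland 0.1509, East 0.1421.
Largest remainders: North, Central, Highland receive the extra seats.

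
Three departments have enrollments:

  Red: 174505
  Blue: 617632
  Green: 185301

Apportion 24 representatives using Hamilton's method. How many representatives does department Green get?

The standard divisor is 977438/24 ≈ 40726.583.
Standard quotas: Red 4.2848, Blue 15.1653, Green 4.5499.
Lower quotas: Red 4, Blue 15, Green 4 (sum 23, leaving 1 seat).
Remainders in descending order: Green 0.5499, Red 0.2848, Blue 0.1653.
The surplus seat goes to Green.
Green receives 5.

5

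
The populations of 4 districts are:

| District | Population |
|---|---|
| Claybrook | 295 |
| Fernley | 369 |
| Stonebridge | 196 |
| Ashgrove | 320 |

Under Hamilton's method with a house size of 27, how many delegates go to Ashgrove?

Standard divisor: 1180 ÷ 27 ≈ 43.704.
Standard quotas: Claybrook 6.750, Fernley 8.443, Stonebridge 4.485, Ashgrove 7.322.
Lower quotas: Claybrook 6, Fernley 8, Stonebridge 4, Ashgrove 7 (sum 25, leaving 2 seats).
Remainders in descending order: Claybrook 0.750, Stonebridge 0.485, Fernley 0.443, Ashgrove 0.322.
The surplus seats go to Claybrook, Stonebridge.
Ashgrove receives 7.

7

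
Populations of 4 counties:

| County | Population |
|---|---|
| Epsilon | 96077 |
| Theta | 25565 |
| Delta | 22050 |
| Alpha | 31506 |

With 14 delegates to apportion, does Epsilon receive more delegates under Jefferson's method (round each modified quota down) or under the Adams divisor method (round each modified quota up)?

Jefferson

Jefferson: Epsilon 8, Theta 2, Delta 2, Alpha 2.
Adams: Epsilon 7, Theta 2, Delta 2, Alpha 3.
Epsilon gets 8 under Jefferson and 7 under Adams.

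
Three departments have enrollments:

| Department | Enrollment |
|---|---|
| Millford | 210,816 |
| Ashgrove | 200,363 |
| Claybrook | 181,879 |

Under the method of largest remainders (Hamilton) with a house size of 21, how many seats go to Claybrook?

6

Standard divisor: 593058 ÷ 21 ≈ 28240.857.
Standard quotas: Millford 7.4649, Ashgrove 7.0948, Claybrook 6.4403.
Lower quotas: Millford 7, Ashgrove 7, Claybrook 6 (sum 20, leaving 1 seat).
Remainders in descending order: Millford 0.4649, Claybrook 0.4403, Ashgrove 0.0948.
The surplus seat goes to Millford.
Claybrook receives 6.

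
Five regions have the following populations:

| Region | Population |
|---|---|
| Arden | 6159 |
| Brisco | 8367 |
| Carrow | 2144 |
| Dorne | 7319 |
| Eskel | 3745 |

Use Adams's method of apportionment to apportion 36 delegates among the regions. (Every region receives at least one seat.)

Arden 8, Brisco 11, Carrow 3, Dorne 9, Eskel 5

Standard divisor 27734/36 ≈ 770.389; standard quotas: Arden 7.995, Brisco 10.861, Carrow 2.783, Dorne 9.500, Eskel 4.861.
Rounding up gives 8, 11, 3, 10, 5 = 37 seats, so the divisor must be adjusted.
With modified divisor 820: modified quotas Arden 7.511, Brisco 10.204, Carrow 2.615, Dorne 8.926, Eskel 4.567.
Rounding up: Arden 8, Brisco 11, Carrow 3, Dorne 9, Eskel 5 (total 36).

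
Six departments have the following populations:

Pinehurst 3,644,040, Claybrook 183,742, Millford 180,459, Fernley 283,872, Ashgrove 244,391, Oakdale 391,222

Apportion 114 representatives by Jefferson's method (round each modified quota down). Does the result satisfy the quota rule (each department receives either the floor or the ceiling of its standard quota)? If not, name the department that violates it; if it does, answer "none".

Pinehurst

Standard quotas: Pinehurst 84.303, Claybrook 4.251, Millford 4.175, Fernley 6.567, Ashgrove 5.654, Oakdale 9.051.
Jefferson allocation: Pinehurst 86, Claybrook 4, Millford 4, Fernley 6, Ashgrove 5, Oakdale 9.
Pinehurst has quota 84.303 (lower 84, upper 85) but receives 86 — outside the quota interval.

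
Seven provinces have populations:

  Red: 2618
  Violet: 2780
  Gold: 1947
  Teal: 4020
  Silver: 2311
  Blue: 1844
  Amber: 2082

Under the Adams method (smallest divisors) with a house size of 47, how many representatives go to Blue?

5

Standard divisor 17602/47 ≈ 374.511; standard quotas: Red 6.990, Violet 7.423, Gold 5.199, Teal 10.734, Silver 6.171, Blue 4.924, Amber 5.559.
Rounding up gives 7, 8, 6, 11, 7, 5, 6 = 50 seats, so the divisor must be adjusted.
With modified divisor 400: modified quotas Red 6.545, Violet 6.950, Gold 4.867, Teal 10.050, Silver 5.777, Blue 4.610, Amber 5.205.
Rounding up: Red 7, Violet 7, Gold 5, Teal 11, Silver 6, Blue 5, Amber 6 (total 47).
Blue receives 5.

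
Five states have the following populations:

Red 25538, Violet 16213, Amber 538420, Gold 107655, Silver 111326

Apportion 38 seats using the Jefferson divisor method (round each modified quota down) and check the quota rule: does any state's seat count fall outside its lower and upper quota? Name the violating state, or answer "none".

Amber

Standard quotas: Red 1.214, Violet 0.771, Amber 25.602, Gold 5.119, Silver 5.294.
Jefferson allocation: Red 1, Violet 0, Amber 27, Gold 5, Silver 5.
Amber has quota 25.602 (lower 25, upper 26) but receives 27 — outside the quota interval.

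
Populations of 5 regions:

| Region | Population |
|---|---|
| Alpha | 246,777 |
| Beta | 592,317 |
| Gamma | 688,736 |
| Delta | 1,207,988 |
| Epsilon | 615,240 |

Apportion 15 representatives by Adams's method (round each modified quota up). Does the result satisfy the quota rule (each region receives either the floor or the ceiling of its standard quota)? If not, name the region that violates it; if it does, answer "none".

none

Standard quotas: Alpha 1.105, Beta 2.651, Gamma 3.083, Delta 5.407, Epsilon 2.754.
Adams allocation: Alpha 1, Beta 3, Gamma 3, Delta 5, Epsilon 3.
Every allocation lies between the lower and upper quota.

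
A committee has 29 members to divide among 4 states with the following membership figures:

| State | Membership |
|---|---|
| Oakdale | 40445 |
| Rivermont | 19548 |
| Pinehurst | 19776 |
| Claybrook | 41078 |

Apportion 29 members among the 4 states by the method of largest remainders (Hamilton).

Oakdale 10, Rivermont 4, Pinehurst 5, Claybrook 10

Total 120847; standard divisor 120847/29 ≈ 4167.138.
Standard quotas: Oakdale 9.7057, Rivermont 4.6910, Pinehurst 4.7457, Claybrook 9.8576.
Lower quotas: Oakdale 9, Rivermont 4, Pinehurst 4, Claybrook 9 (sum 26, leaving 3 seats).
Remainders in descending order: Claybrook 0.8576, Pinehurst 0.7457, Oakdale 0.7057, Rivermont 0.6910.
The surplus seats go to Claybrook, Pinehurst, Oakdale.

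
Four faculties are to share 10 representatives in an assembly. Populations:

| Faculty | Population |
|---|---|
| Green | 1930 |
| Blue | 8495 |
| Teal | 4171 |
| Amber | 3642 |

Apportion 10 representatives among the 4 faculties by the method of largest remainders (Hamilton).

Total 18238; standard divisor 18238/10 ≈ 1823.8.
Standard quotas: Green 1.0582, Blue 4.6579, Teal 2.2870, Amber 1.9969.
Lower quotas: Green 1, Blue 4, Teal 2, Amber 1 (sum 8, leaving 2 seats).
Remainders in descending order: Amber 0.9969, Blue 0.6579, Teal 0.2870, Green 0.0582.
Largest remainders: Amber, Blue receive the extra seats.

Green 1, Blue 5, Teal 2, Amber 2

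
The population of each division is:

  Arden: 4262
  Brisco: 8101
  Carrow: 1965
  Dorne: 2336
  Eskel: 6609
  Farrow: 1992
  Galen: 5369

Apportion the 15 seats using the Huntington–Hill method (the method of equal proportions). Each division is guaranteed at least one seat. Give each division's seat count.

With divisor 2050: modified quotas Arden 2.079, Brisco 3.952, Carrow 0.959, Dorne 1.140, Eskel 3.224, Farrow 0.972, Galen 2.619.
Geometric-mean thresholds: Arden √(2·3)=2.449, Brisco √(3·4)=3.464, Carrow (min 1), Dorne √(1·2)=1.414, Eskel √(3·4)=3.464, Farrow (min 1), Galen √(2·3)=2.449.
Each quota rounded against its threshold gives Arden 2, Brisco 4, Carrow 1, Dorne 1, Eskel 3, Farrow 1, Galen 3 (total 15).

Arden 2; Brisco 4; Carrow 1; Dorne 1; Eskel 3; Farrow 1; Galen 3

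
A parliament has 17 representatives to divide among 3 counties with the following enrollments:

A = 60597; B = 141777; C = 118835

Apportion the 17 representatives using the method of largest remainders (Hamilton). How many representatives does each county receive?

A 3; B 8; C 6

Standard divisor: 321209 ÷ 17 ≈ 18894.647.
Standard quotas: A 3.2071, B 7.5036, C 6.2893.
Lower quotas: A 3, B 7, C 6 (sum 16, leaving 1 seat).
Remainders in descending order: B 0.5036, C 0.2893, A 0.2071.
Largest remainder: B receives the extra seat.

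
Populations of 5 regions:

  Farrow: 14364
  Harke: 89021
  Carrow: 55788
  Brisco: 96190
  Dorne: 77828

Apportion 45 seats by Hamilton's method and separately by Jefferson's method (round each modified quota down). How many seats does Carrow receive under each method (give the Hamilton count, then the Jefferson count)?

8 and 7

Hamilton: Farrow 2, Harke 12, Carrow 8, Brisco 13, Dorne 10.
Jefferson: Farrow 2, Harke 12, Carrow 7, Brisco 13, Dorne 11.
Carrow gets 8 under Hamilton and 7 under Jefferson.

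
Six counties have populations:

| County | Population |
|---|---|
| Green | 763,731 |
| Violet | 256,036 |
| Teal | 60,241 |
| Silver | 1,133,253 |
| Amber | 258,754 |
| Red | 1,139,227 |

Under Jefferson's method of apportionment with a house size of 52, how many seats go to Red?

Standard divisor 3611242/52 ≈ 69446.962; standard quotas: Green 10.997, Violet 3.687, Teal 0.867, Silver 16.318, Amber 3.726, Red 16.404.
Rounding down gives 10, 3, 0, 16, 3, 16 = 48 seats, so the divisor must be adjusted.
With modified divisor 64350: modified quotas Green 11.868, Violet 3.979, Teal 0.936, Silver 17.611, Amber 4.021, Red 17.704.
Rounding down: Green 11, Violet 3, Teal 0, Silver 17, Amber 4, Red 17 (total 52).
Red receives 17.

17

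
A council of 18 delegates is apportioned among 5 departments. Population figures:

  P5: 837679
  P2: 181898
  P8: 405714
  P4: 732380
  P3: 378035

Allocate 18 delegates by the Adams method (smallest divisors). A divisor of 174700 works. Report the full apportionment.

With modified divisor 174700: modified quotas P5 4.795, P2 1.041, P8 2.322, P4 4.192, P3 2.164.
Rounding up: P5 5, P2 2, P8 3, P4 5, P3 3 (total 18).

P5=5, P2=2, P8=3, P4=5, P3=3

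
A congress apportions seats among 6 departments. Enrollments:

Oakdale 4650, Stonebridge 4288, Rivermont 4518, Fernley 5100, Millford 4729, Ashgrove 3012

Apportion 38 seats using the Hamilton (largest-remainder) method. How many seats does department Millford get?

Total 26297; standard divisor 26297/38 ≈ 692.026.
Standard quotas: Oakdale 6.7194, Stonebridge 6.1963, Rivermont 6.5287, Fernley 7.3697, Millford 6.8336, Ashgrove 4.3524.
Lower quotas: Oakdale 6, Stonebridge 6, Rivermont 6, Fernley 7, Millford 6, Ashgrove 4 (sum 35, leaving 3 seats).
Remainders in descending order: Millford 0.8336, Oakdale 0.7194, Rivermont 0.5287, Fernley 0.3697, Ashgrove 0.3524, Stonebridge 0.1963.
The surplus seats go to Millford, Oakdale, Rivermont.
Millford receives 7.

7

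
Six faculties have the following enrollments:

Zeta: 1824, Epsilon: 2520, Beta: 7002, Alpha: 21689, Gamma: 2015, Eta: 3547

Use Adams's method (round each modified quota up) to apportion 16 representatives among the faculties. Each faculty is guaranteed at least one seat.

Zeta 1, Epsilon 1, Beta 3, Alpha 8, Gamma 1, Eta 2

Standard divisor 38597/16 ≈ 2412.312; standard quotas: Zeta 0.756, Epsilon 1.045, Beta 2.903, Alpha 8.991, Gamma 0.835, Eta 1.470.
Rounding up gives 1, 2, 3, 9, 1, 2 = 18 seats, so the divisor must be adjusted.
With modified divisor 2900: modified quotas Zeta 0.629, Epsilon 0.869, Beta 2.414, Alpha 7.479, Gamma 0.695, Eta 1.223.
Rounding up: Zeta 1, Epsilon 1, Beta 3, Alpha 8, Gamma 1, Eta 2 (total 16).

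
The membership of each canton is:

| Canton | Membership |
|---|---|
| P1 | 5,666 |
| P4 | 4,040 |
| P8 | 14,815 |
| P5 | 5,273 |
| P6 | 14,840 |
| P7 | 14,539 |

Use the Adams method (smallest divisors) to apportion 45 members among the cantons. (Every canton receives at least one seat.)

Standard divisor 59173/45 ≈ 1314.956; standard quotas: P1 4.309, P4 3.072, P8 11.267, P5 4.010, P6 11.286, P7 11.057.
Rounding up gives 5, 4, 12, 5, 12, 12 = 50 seats, so the divisor must be adjusted.
With modified divisor 1400: modified quotas P1 4.047, P4 2.886, P8 10.582, P5 3.766, P6 10.600, P7 10.385.
Rounding up: P1 5, P4 3, P8 11, P5 4, P6 11, P7 11 (total 45).

P1: 5, P4: 3, P8: 11, P5: 4, P6: 11, P7: 11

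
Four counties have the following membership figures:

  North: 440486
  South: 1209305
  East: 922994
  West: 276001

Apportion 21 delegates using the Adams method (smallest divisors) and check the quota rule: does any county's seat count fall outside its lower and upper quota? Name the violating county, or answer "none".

none

Standard quotas: North 3.247, South 8.914, East 6.804, West 2.035.
Adams allocation: North 3, South 9, East 7, West 2.
Every allocation lies between the lower and upper quota.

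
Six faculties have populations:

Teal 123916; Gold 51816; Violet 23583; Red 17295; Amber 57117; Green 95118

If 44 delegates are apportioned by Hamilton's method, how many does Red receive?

2

Standard divisor: 368845 ÷ 44 ≈ 8382.841.
Standard quotas: Teal 14.7821, Gold 6.1812, Violet 2.8132, Red 2.0631, Amber 6.8136, Green 11.3467.
Lower quotas: Teal 14, Gold 6, Violet 2, Red 2, Amber 6, Green 11 (sum 41, leaving 3 seats).
Remainders in descending order: Amber 0.8136, Violet 0.8132, Teal 0.7821, Green 0.3467, Gold 0.1812, Red 0.0631.
The surplus seats go to Amber, Violet, Teal.
Red receives 2.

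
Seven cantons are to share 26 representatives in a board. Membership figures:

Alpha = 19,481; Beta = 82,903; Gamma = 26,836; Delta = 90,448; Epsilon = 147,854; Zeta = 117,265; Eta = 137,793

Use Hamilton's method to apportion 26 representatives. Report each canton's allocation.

The standard divisor is 622580/26 ≈ 23945.385.
Standard quotas: Alpha 0.8136, Beta 3.4622, Gamma 1.1207, Delta 3.7773, Epsilon 6.1746, Zeta 4.8972, Eta 5.7545.
Lower quotas: Alpha 0, Beta 3, Gamma 1, Delta 3, Epsilon 6, Zeta 4, Eta 5 (sum 22, leaving 4 seats).
Remainders in descending order: Zeta 0.8972, Alpha 0.8136, Delta 0.7773, Eta 0.7545, Beta 0.4622, Epsilon 0.1746, Gamma 0.1207.
Largest remainders: Zeta, Alpha, Delta, Eta receive the extra seats.

Alpha 1, Beta 3, Gamma 1, Delta 4, Epsilon 6, Zeta 5, Eta 6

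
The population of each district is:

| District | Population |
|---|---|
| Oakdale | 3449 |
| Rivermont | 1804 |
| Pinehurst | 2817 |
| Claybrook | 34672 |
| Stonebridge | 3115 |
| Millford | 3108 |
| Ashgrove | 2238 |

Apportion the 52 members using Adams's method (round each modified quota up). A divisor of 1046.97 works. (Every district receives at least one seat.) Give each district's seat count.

Oakdale 4, Rivermont 2, Pinehurst 3, Claybrook 34, Stonebridge 3, Millford 3, Ashgrove 3

With modified divisor 1046.97: modified quotas Oakdale 3.294, Rivermont 1.723, Pinehurst 2.691, Claybrook 33.117, Stonebridge 2.975, Millford 2.969, Ashgrove 2.138.
Rounding up: Oakdale 4, Rivermont 2, Pinehurst 3, Claybrook 34, Stonebridge 3, Millford 3, Ashgrove 3 (total 52).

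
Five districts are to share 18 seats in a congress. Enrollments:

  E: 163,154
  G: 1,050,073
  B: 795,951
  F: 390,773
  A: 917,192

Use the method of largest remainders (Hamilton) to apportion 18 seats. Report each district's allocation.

E 1; G 6; B 4; F 2; A 5

Total 3317143; standard divisor 3317143/18 ≈ 184285.722.
Standard quotas: E 0.8853, G 5.6981, B 4.3191, F 2.1205, A 4.9770.
Lower quotas: E 0, G 5, B 4, F 2, A 4 (sum 15, leaving 3 seats).
Remainders in descending order: A 0.9770, E 0.8853, G 0.6981, B 0.3191, F 0.1205.
The surplus seats go to A, E, G.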